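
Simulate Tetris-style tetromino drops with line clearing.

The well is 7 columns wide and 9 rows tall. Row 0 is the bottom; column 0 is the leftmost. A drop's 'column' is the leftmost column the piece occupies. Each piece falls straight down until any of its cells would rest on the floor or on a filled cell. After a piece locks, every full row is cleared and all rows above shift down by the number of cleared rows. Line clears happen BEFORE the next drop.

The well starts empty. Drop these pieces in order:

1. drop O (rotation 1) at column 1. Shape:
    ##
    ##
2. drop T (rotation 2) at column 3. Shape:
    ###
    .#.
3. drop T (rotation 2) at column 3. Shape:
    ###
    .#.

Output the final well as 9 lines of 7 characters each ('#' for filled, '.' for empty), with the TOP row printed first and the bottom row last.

Answer: .......
.......
.......
.......
.......
...###.
....#..
.#####.
.##.#..

Derivation:
Drop 1: O rot1 at col 1 lands with bottom-row=0; cleared 0 line(s) (total 0); column heights now [0 2 2 0 0 0 0], max=2
Drop 2: T rot2 at col 3 lands with bottom-row=0; cleared 0 line(s) (total 0); column heights now [0 2 2 2 2 2 0], max=2
Drop 3: T rot2 at col 3 lands with bottom-row=2; cleared 0 line(s) (total 0); column heights now [0 2 2 4 4 4 0], max=4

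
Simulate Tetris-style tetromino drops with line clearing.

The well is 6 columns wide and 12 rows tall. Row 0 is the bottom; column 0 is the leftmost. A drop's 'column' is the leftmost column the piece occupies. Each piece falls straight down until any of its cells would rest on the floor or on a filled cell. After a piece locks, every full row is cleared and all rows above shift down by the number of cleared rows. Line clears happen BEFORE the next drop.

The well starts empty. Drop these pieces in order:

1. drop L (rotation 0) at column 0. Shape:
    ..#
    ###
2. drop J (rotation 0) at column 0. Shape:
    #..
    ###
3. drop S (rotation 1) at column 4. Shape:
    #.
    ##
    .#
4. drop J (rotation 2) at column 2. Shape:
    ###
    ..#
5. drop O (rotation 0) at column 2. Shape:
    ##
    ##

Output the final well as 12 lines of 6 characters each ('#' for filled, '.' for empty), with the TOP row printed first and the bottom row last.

Answer: ......
......
......
......
......
..##..
..##..
..###.
#...#.
###.#.
..#.##
###..#

Derivation:
Drop 1: L rot0 at col 0 lands with bottom-row=0; cleared 0 line(s) (total 0); column heights now [1 1 2 0 0 0], max=2
Drop 2: J rot0 at col 0 lands with bottom-row=2; cleared 0 line(s) (total 0); column heights now [4 3 3 0 0 0], max=4
Drop 3: S rot1 at col 4 lands with bottom-row=0; cleared 0 line(s) (total 0); column heights now [4 3 3 0 3 2], max=4
Drop 4: J rot2 at col 2 lands with bottom-row=3; cleared 0 line(s) (total 0); column heights now [4 3 5 5 5 2], max=5
Drop 5: O rot0 at col 2 lands with bottom-row=5; cleared 0 line(s) (total 0); column heights now [4 3 7 7 5 2], max=7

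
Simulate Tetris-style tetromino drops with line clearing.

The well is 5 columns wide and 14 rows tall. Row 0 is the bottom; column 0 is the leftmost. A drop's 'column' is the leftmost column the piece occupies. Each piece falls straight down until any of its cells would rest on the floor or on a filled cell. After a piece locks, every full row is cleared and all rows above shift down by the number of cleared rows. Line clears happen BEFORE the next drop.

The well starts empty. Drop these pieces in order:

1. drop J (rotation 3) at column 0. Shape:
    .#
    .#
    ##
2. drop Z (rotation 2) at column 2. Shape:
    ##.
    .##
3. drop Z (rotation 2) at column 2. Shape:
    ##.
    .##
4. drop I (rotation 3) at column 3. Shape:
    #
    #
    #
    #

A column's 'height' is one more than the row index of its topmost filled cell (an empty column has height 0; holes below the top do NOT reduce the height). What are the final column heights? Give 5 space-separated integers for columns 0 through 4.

Drop 1: J rot3 at col 0 lands with bottom-row=0; cleared 0 line(s) (total 0); column heights now [1 3 0 0 0], max=3
Drop 2: Z rot2 at col 2 lands with bottom-row=0; cleared 0 line(s) (total 0); column heights now [1 3 2 2 1], max=3
Drop 3: Z rot2 at col 2 lands with bottom-row=2; cleared 0 line(s) (total 0); column heights now [1 3 4 4 3], max=4
Drop 4: I rot3 at col 3 lands with bottom-row=4; cleared 0 line(s) (total 0); column heights now [1 3 4 8 3], max=8

Answer: 1 3 4 8 3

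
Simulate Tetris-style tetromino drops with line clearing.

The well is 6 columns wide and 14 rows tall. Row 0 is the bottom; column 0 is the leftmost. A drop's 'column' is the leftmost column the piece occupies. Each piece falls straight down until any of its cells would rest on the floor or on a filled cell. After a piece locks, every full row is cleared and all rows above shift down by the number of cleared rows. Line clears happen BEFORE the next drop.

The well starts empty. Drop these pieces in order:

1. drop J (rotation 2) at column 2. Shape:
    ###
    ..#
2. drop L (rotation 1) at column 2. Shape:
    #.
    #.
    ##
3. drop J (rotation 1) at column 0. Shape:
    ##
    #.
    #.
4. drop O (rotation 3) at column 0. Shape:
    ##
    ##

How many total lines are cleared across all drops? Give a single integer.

Drop 1: J rot2 at col 2 lands with bottom-row=0; cleared 0 line(s) (total 0); column heights now [0 0 2 2 2 0], max=2
Drop 2: L rot1 at col 2 lands with bottom-row=2; cleared 0 line(s) (total 0); column heights now [0 0 5 3 2 0], max=5
Drop 3: J rot1 at col 0 lands with bottom-row=0; cleared 0 line(s) (total 0); column heights now [3 3 5 3 2 0], max=5
Drop 4: O rot3 at col 0 lands with bottom-row=3; cleared 0 line(s) (total 0); column heights now [5 5 5 3 2 0], max=5

Answer: 0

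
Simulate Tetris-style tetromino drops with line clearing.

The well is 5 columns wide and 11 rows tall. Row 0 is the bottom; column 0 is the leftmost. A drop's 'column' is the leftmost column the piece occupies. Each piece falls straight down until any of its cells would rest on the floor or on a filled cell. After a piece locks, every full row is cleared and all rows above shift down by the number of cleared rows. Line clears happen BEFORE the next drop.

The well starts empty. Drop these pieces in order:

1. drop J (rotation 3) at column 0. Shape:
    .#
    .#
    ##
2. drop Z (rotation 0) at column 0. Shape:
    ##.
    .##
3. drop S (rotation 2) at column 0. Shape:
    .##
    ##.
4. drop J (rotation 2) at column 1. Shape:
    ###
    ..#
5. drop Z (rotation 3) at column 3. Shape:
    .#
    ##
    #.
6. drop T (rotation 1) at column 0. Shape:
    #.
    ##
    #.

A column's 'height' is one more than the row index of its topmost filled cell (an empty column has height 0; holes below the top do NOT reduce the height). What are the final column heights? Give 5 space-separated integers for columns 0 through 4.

Answer: 10 9 8 10 11

Derivation:
Drop 1: J rot3 at col 0 lands with bottom-row=0; cleared 0 line(s) (total 0); column heights now [1 3 0 0 0], max=3
Drop 2: Z rot0 at col 0 lands with bottom-row=3; cleared 0 line(s) (total 0); column heights now [5 5 4 0 0], max=5
Drop 3: S rot2 at col 0 lands with bottom-row=5; cleared 0 line(s) (total 0); column heights now [6 7 7 0 0], max=7
Drop 4: J rot2 at col 1 lands with bottom-row=6; cleared 0 line(s) (total 0); column heights now [6 8 8 8 0], max=8
Drop 5: Z rot3 at col 3 lands with bottom-row=8; cleared 0 line(s) (total 0); column heights now [6 8 8 10 11], max=11
Drop 6: T rot1 at col 0 lands with bottom-row=7; cleared 0 line(s) (total 0); column heights now [10 9 8 10 11], max=11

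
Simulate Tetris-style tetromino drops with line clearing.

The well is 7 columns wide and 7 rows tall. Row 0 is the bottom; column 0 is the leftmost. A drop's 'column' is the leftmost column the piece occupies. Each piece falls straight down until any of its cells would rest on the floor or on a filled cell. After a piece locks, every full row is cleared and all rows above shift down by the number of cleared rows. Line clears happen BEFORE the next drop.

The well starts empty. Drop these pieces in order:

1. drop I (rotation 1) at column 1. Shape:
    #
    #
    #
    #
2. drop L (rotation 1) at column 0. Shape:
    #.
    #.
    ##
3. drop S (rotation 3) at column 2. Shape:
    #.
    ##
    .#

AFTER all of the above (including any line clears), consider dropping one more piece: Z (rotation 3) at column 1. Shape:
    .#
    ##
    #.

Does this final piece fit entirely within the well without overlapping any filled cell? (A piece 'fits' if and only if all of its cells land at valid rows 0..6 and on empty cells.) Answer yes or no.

Answer: no

Derivation:
Drop 1: I rot1 at col 1 lands with bottom-row=0; cleared 0 line(s) (total 0); column heights now [0 4 0 0 0 0 0], max=4
Drop 2: L rot1 at col 0 lands with bottom-row=4; cleared 0 line(s) (total 0); column heights now [7 5 0 0 0 0 0], max=7
Drop 3: S rot3 at col 2 lands with bottom-row=0; cleared 0 line(s) (total 0); column heights now [7 5 3 2 0 0 0], max=7
Test piece Z rot3 at col 1 (width 2): heights before test = [7 5 3 2 0 0 0]; fits = False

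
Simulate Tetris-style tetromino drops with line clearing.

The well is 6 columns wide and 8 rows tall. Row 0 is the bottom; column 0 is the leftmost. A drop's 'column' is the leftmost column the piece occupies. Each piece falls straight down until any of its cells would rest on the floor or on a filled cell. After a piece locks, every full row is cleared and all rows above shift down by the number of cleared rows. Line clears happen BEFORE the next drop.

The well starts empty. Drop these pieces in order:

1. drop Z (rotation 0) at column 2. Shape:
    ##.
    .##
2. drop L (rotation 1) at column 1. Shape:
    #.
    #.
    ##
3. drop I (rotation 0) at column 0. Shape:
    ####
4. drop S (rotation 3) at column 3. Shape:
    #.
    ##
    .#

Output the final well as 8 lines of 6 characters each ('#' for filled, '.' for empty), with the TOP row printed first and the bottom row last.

Drop 1: Z rot0 at col 2 lands with bottom-row=0; cleared 0 line(s) (total 0); column heights now [0 0 2 2 1 0], max=2
Drop 2: L rot1 at col 1 lands with bottom-row=2; cleared 0 line(s) (total 0); column heights now [0 5 3 2 1 0], max=5
Drop 3: I rot0 at col 0 lands with bottom-row=5; cleared 0 line(s) (total 0); column heights now [6 6 6 6 1 0], max=6
Drop 4: S rot3 at col 3 lands with bottom-row=5; cleared 0 line(s) (total 0); column heights now [6 6 6 8 7 0], max=8

Answer: ...#..
...##.
#####.
.#....
.#....
.##...
..##..
...##.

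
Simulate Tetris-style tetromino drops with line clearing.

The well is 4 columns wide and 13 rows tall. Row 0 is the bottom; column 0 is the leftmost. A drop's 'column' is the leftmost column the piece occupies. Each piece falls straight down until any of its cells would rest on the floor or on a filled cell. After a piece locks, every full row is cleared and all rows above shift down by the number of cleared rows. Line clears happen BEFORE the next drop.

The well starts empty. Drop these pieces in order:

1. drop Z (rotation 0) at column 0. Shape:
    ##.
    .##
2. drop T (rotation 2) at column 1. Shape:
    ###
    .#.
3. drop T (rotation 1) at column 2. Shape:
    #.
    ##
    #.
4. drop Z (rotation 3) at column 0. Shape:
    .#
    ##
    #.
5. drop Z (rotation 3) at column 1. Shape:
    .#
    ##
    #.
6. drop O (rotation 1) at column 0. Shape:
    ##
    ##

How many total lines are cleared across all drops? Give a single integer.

Answer: 1

Derivation:
Drop 1: Z rot0 at col 0 lands with bottom-row=0; cleared 0 line(s) (total 0); column heights now [2 2 1 0], max=2
Drop 2: T rot2 at col 1 lands with bottom-row=1; cleared 0 line(s) (total 0); column heights now [2 3 3 3], max=3
Drop 3: T rot1 at col 2 lands with bottom-row=3; cleared 0 line(s) (total 0); column heights now [2 3 6 5], max=6
Drop 4: Z rot3 at col 0 lands with bottom-row=2; cleared 1 line(s) (total 1); column heights now [3 4 5 4], max=5
Drop 5: Z rot3 at col 1 lands with bottom-row=4; cleared 0 line(s) (total 1); column heights now [3 6 7 4], max=7
Drop 6: O rot1 at col 0 lands with bottom-row=6; cleared 0 line(s) (total 1); column heights now [8 8 7 4], max=8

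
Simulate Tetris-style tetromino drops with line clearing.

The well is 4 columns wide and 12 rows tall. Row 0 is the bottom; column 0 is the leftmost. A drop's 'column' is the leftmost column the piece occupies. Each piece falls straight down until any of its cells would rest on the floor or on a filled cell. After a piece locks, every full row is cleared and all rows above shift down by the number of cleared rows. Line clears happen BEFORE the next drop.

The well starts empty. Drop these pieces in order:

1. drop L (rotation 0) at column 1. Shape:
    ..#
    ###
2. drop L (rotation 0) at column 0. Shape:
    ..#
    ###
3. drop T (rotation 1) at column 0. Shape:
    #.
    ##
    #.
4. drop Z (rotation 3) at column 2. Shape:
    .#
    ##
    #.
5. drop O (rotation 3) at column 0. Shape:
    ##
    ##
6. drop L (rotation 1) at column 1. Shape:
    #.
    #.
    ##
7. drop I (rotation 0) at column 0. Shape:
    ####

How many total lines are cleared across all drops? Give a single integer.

Answer: 4

Derivation:
Drop 1: L rot0 at col 1 lands with bottom-row=0; cleared 0 line(s) (total 0); column heights now [0 1 1 2], max=2
Drop 2: L rot0 at col 0 lands with bottom-row=1; cleared 1 line(s) (total 1); column heights now [0 1 2 1], max=2
Drop 3: T rot1 at col 0 lands with bottom-row=0; cleared 1 line(s) (total 2); column heights now [2 1 1 0], max=2
Drop 4: Z rot3 at col 2 lands with bottom-row=1; cleared 0 line(s) (total 2); column heights now [2 1 3 4], max=4
Drop 5: O rot3 at col 0 lands with bottom-row=2; cleared 1 line(s) (total 3); column heights now [3 3 2 3], max=3
Drop 6: L rot1 at col 1 lands with bottom-row=3; cleared 0 line(s) (total 3); column heights now [3 6 4 3], max=6
Drop 7: I rot0 at col 0 lands with bottom-row=6; cleared 1 line(s) (total 4); column heights now [3 6 4 3], max=6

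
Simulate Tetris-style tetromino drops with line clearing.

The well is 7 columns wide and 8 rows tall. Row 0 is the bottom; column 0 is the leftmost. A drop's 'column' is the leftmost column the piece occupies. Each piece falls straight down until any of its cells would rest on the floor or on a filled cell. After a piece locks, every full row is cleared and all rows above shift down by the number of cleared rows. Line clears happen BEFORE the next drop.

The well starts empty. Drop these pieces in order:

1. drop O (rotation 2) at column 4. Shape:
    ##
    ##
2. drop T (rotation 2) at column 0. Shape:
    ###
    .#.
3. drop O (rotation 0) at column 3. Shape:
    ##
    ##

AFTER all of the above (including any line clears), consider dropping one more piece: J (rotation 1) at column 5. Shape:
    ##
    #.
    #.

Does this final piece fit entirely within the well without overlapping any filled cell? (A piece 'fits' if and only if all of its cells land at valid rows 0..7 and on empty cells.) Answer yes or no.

Drop 1: O rot2 at col 4 lands with bottom-row=0; cleared 0 line(s) (total 0); column heights now [0 0 0 0 2 2 0], max=2
Drop 2: T rot2 at col 0 lands with bottom-row=0; cleared 0 line(s) (total 0); column heights now [2 2 2 0 2 2 0], max=2
Drop 3: O rot0 at col 3 lands with bottom-row=2; cleared 0 line(s) (total 0); column heights now [2 2 2 4 4 2 0], max=4
Test piece J rot1 at col 5 (width 2): heights before test = [2 2 2 4 4 2 0]; fits = True

Answer: yes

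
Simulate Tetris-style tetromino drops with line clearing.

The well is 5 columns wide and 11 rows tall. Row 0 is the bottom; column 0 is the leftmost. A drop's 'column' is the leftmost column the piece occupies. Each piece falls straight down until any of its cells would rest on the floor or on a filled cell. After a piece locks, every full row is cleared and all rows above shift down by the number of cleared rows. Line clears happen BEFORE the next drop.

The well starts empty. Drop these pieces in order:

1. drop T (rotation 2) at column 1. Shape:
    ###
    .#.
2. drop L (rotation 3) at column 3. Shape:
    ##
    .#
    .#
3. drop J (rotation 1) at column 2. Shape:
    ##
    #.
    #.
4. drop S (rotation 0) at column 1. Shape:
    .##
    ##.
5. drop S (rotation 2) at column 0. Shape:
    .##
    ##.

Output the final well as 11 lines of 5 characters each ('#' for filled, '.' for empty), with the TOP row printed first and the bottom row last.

Drop 1: T rot2 at col 1 lands with bottom-row=0; cleared 0 line(s) (total 0); column heights now [0 2 2 2 0], max=2
Drop 2: L rot3 at col 3 lands with bottom-row=0; cleared 0 line(s) (total 0); column heights now [0 2 2 3 3], max=3
Drop 3: J rot1 at col 2 lands with bottom-row=2; cleared 0 line(s) (total 0); column heights now [0 2 5 5 3], max=5
Drop 4: S rot0 at col 1 lands with bottom-row=5; cleared 0 line(s) (total 0); column heights now [0 6 7 7 3], max=7
Drop 5: S rot2 at col 0 lands with bottom-row=6; cleared 0 line(s) (total 0); column heights now [7 8 8 7 3], max=8

Answer: .....
.....
.....
.##..
####.
.##..
..##.
..#..
..###
.####
..#.#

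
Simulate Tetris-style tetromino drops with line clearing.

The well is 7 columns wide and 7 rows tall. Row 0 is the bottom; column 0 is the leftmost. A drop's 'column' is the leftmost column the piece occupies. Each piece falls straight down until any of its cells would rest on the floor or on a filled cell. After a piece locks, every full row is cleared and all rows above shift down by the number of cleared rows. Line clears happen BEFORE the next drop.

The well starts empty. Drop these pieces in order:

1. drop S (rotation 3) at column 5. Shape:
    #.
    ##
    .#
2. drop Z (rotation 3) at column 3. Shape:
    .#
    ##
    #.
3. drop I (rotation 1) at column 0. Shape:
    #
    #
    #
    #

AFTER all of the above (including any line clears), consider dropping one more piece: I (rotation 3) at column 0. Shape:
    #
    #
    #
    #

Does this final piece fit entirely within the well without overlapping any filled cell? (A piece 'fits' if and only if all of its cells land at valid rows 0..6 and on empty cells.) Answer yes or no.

Drop 1: S rot3 at col 5 lands with bottom-row=0; cleared 0 line(s) (total 0); column heights now [0 0 0 0 0 3 2], max=3
Drop 2: Z rot3 at col 3 lands with bottom-row=0; cleared 0 line(s) (total 0); column heights now [0 0 0 2 3 3 2], max=3
Drop 3: I rot1 at col 0 lands with bottom-row=0; cleared 0 line(s) (total 0); column heights now [4 0 0 2 3 3 2], max=4
Test piece I rot3 at col 0 (width 1): heights before test = [4 0 0 2 3 3 2]; fits = False

Answer: no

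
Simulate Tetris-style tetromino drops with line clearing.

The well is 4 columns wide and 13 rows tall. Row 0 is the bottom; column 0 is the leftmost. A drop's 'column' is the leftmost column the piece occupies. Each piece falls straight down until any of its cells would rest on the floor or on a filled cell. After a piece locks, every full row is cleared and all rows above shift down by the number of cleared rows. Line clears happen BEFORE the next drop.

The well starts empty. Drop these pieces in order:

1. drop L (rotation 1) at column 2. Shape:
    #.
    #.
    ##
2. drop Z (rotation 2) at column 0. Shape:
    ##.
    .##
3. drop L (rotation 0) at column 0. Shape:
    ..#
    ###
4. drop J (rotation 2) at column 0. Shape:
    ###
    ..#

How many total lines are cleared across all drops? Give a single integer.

Answer: 0

Derivation:
Drop 1: L rot1 at col 2 lands with bottom-row=0; cleared 0 line(s) (total 0); column heights now [0 0 3 1], max=3
Drop 2: Z rot2 at col 0 lands with bottom-row=3; cleared 0 line(s) (total 0); column heights now [5 5 4 1], max=5
Drop 3: L rot0 at col 0 lands with bottom-row=5; cleared 0 line(s) (total 0); column heights now [6 6 7 1], max=7
Drop 4: J rot2 at col 0 lands with bottom-row=7; cleared 0 line(s) (total 0); column heights now [9 9 9 1], max=9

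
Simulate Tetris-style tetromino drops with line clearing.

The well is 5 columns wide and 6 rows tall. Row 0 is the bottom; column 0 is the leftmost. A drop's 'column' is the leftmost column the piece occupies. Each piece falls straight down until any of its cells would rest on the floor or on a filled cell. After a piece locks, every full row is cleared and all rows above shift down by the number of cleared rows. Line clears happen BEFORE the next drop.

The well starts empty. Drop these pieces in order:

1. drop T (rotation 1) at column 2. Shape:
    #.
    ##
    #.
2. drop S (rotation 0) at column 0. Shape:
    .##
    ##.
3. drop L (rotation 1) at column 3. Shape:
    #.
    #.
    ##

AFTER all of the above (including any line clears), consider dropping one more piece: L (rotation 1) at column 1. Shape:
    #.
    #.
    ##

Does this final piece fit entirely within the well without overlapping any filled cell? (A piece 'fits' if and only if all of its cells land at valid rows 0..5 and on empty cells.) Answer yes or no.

Drop 1: T rot1 at col 2 lands with bottom-row=0; cleared 0 line(s) (total 0); column heights now [0 0 3 2 0], max=3
Drop 2: S rot0 at col 0 lands with bottom-row=2; cleared 0 line(s) (total 0); column heights now [3 4 4 2 0], max=4
Drop 3: L rot1 at col 3 lands with bottom-row=2; cleared 1 line(s) (total 1); column heights now [0 3 3 4 0], max=4
Test piece L rot1 at col 1 (width 2): heights before test = [0 3 3 4 0]; fits = True

Answer: yes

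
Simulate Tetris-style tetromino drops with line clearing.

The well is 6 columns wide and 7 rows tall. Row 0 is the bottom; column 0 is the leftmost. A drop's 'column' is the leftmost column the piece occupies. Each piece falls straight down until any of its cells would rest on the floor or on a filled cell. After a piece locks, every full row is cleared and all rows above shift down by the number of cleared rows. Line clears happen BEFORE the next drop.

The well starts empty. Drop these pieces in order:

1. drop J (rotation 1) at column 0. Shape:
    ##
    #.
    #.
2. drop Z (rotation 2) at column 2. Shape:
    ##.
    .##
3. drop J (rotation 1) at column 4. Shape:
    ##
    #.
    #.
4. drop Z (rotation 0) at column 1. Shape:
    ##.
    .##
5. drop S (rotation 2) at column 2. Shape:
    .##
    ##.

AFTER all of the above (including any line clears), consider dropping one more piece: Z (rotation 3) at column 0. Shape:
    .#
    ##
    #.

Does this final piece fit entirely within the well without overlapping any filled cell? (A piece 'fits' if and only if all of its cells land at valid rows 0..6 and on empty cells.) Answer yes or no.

Answer: yes

Derivation:
Drop 1: J rot1 at col 0 lands with bottom-row=0; cleared 0 line(s) (total 0); column heights now [3 3 0 0 0 0], max=3
Drop 2: Z rot2 at col 2 lands with bottom-row=0; cleared 0 line(s) (total 0); column heights now [3 3 2 2 1 0], max=3
Drop 3: J rot1 at col 4 lands with bottom-row=1; cleared 0 line(s) (total 0); column heights now [3 3 2 2 4 4], max=4
Drop 4: Z rot0 at col 1 lands with bottom-row=2; cleared 0 line(s) (total 0); column heights now [3 4 4 3 4 4], max=4
Drop 5: S rot2 at col 2 lands with bottom-row=4; cleared 0 line(s) (total 0); column heights now [3 4 5 6 6 4], max=6
Test piece Z rot3 at col 0 (width 2): heights before test = [3 4 5 6 6 4]; fits = True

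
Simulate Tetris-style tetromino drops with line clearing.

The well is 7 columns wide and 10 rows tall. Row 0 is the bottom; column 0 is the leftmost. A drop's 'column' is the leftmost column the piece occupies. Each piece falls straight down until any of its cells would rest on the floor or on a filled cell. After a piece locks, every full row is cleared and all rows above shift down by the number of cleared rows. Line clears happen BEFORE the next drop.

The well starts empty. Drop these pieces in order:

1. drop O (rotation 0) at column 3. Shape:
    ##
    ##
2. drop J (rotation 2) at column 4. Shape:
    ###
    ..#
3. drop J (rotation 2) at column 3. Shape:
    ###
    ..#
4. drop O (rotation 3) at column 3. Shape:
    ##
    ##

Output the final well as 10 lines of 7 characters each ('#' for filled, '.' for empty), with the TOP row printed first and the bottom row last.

Drop 1: O rot0 at col 3 lands with bottom-row=0; cleared 0 line(s) (total 0); column heights now [0 0 0 2 2 0 0], max=2
Drop 2: J rot2 at col 4 lands with bottom-row=1; cleared 0 line(s) (total 0); column heights now [0 0 0 2 3 3 3], max=3
Drop 3: J rot2 at col 3 lands with bottom-row=3; cleared 0 line(s) (total 0); column heights now [0 0 0 5 5 5 3], max=5
Drop 4: O rot3 at col 3 lands with bottom-row=5; cleared 0 line(s) (total 0); column heights now [0 0 0 7 7 5 3], max=7

Answer: .......
.......
.......
...##..
...##..
...###.
.....#.
....###
...##.#
...##..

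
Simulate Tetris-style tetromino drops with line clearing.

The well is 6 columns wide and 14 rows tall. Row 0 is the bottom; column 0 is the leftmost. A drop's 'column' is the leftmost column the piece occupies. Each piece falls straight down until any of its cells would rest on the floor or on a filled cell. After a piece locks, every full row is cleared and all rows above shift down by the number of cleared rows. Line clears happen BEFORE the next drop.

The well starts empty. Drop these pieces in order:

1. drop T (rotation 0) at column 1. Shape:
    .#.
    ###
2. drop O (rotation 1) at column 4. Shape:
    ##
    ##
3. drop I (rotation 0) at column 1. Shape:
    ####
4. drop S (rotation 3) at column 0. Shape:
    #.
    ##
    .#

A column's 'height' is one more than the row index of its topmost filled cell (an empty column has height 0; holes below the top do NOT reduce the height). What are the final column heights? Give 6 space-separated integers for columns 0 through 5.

Answer: 6 5 3 3 3 2

Derivation:
Drop 1: T rot0 at col 1 lands with bottom-row=0; cleared 0 line(s) (total 0); column heights now [0 1 2 1 0 0], max=2
Drop 2: O rot1 at col 4 lands with bottom-row=0; cleared 0 line(s) (total 0); column heights now [0 1 2 1 2 2], max=2
Drop 3: I rot0 at col 1 lands with bottom-row=2; cleared 0 line(s) (total 0); column heights now [0 3 3 3 3 2], max=3
Drop 4: S rot3 at col 0 lands with bottom-row=3; cleared 0 line(s) (total 0); column heights now [6 5 3 3 3 2], max=6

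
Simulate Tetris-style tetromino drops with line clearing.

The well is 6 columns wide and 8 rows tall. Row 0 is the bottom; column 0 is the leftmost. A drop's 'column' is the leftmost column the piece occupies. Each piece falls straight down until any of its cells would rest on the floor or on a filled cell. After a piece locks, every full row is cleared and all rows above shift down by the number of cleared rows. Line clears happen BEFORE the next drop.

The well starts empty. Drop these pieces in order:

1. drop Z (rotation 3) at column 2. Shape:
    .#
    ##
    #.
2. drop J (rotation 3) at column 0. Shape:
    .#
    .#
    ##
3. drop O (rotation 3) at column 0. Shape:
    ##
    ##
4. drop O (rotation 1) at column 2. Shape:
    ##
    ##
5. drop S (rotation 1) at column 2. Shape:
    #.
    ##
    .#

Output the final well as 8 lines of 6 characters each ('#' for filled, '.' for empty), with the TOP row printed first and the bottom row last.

Answer: ..#...
..##..
...#..
####..
####..
.#.#..
.###..
###...

Derivation:
Drop 1: Z rot3 at col 2 lands with bottom-row=0; cleared 0 line(s) (total 0); column heights now [0 0 2 3 0 0], max=3
Drop 2: J rot3 at col 0 lands with bottom-row=0; cleared 0 line(s) (total 0); column heights now [1 3 2 3 0 0], max=3
Drop 3: O rot3 at col 0 lands with bottom-row=3; cleared 0 line(s) (total 0); column heights now [5 5 2 3 0 0], max=5
Drop 4: O rot1 at col 2 lands with bottom-row=3; cleared 0 line(s) (total 0); column heights now [5 5 5 5 0 0], max=5
Drop 5: S rot1 at col 2 lands with bottom-row=5; cleared 0 line(s) (total 0); column heights now [5 5 8 7 0 0], max=8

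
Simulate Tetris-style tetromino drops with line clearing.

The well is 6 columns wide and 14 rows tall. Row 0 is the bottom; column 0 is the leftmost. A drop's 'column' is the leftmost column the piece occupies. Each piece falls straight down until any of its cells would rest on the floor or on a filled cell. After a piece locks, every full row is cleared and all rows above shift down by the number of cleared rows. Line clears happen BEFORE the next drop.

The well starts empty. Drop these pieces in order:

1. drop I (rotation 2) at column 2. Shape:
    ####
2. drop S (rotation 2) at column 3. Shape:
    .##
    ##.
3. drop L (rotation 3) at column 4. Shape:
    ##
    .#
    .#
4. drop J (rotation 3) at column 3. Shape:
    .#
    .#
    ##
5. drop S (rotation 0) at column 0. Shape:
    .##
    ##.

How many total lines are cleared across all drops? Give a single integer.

Answer: 1

Derivation:
Drop 1: I rot2 at col 2 lands with bottom-row=0; cleared 0 line(s) (total 0); column heights now [0 0 1 1 1 1], max=1
Drop 2: S rot2 at col 3 lands with bottom-row=1; cleared 0 line(s) (total 0); column heights now [0 0 1 2 3 3], max=3
Drop 3: L rot3 at col 4 lands with bottom-row=3; cleared 0 line(s) (total 0); column heights now [0 0 1 2 6 6], max=6
Drop 4: J rot3 at col 3 lands with bottom-row=6; cleared 0 line(s) (total 0); column heights now [0 0 1 7 9 6], max=9
Drop 5: S rot0 at col 0 lands with bottom-row=0; cleared 1 line(s) (total 1); column heights now [0 1 1 6 8 5], max=8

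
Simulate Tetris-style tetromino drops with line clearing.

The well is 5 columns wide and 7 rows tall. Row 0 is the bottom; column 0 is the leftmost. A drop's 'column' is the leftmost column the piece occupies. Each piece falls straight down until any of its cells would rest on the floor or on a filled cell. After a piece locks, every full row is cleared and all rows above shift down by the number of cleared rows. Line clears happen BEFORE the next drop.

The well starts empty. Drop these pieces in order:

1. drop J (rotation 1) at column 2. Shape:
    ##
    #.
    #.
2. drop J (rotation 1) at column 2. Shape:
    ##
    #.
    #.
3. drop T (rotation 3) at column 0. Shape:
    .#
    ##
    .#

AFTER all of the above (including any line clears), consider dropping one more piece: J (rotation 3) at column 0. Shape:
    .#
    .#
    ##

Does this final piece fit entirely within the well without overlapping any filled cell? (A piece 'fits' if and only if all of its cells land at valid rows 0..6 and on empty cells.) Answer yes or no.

Answer: yes

Derivation:
Drop 1: J rot1 at col 2 lands with bottom-row=0; cleared 0 line(s) (total 0); column heights now [0 0 3 3 0], max=3
Drop 2: J rot1 at col 2 lands with bottom-row=3; cleared 0 line(s) (total 0); column heights now [0 0 6 6 0], max=6
Drop 3: T rot3 at col 0 lands with bottom-row=0; cleared 0 line(s) (total 0); column heights now [2 3 6 6 0], max=6
Test piece J rot3 at col 0 (width 2): heights before test = [2 3 6 6 0]; fits = True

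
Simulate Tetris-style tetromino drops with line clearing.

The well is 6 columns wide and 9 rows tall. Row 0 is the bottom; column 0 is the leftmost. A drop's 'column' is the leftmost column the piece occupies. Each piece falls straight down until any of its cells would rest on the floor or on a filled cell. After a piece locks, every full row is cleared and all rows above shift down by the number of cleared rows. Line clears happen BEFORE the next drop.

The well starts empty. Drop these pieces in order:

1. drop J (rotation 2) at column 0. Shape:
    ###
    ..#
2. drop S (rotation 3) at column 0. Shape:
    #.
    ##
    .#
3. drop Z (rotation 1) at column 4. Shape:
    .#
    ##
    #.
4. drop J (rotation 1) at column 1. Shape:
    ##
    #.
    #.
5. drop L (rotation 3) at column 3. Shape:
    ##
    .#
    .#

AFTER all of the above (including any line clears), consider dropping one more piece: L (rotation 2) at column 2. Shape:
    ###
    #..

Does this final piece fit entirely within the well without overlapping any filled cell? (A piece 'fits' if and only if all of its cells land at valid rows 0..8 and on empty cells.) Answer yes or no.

Drop 1: J rot2 at col 0 lands with bottom-row=0; cleared 0 line(s) (total 0); column heights now [2 2 2 0 0 0], max=2
Drop 2: S rot3 at col 0 lands with bottom-row=2; cleared 0 line(s) (total 0); column heights now [5 4 2 0 0 0], max=5
Drop 3: Z rot1 at col 4 lands with bottom-row=0; cleared 0 line(s) (total 0); column heights now [5 4 2 0 2 3], max=5
Drop 4: J rot1 at col 1 lands with bottom-row=4; cleared 0 line(s) (total 0); column heights now [5 7 7 0 2 3], max=7
Drop 5: L rot3 at col 3 lands with bottom-row=2; cleared 0 line(s) (total 0); column heights now [5 7 7 5 5 3], max=7
Test piece L rot2 at col 2 (width 3): heights before test = [5 7 7 5 5 3]; fits = True

Answer: yes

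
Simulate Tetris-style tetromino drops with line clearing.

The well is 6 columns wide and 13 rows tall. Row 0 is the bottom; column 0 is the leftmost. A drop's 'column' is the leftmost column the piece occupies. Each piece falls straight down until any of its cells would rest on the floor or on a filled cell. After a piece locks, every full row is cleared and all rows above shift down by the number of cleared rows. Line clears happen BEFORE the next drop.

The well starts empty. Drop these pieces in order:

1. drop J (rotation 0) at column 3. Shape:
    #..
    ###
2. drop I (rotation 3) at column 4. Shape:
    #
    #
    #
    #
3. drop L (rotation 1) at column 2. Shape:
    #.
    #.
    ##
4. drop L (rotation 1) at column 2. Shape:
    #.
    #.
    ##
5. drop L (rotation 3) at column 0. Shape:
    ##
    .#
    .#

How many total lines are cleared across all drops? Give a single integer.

Answer: 0

Derivation:
Drop 1: J rot0 at col 3 lands with bottom-row=0; cleared 0 line(s) (total 0); column heights now [0 0 0 2 1 1], max=2
Drop 2: I rot3 at col 4 lands with bottom-row=1; cleared 0 line(s) (total 0); column heights now [0 0 0 2 5 1], max=5
Drop 3: L rot1 at col 2 lands with bottom-row=2; cleared 0 line(s) (total 0); column heights now [0 0 5 3 5 1], max=5
Drop 4: L rot1 at col 2 lands with bottom-row=5; cleared 0 line(s) (total 0); column heights now [0 0 8 6 5 1], max=8
Drop 5: L rot3 at col 0 lands with bottom-row=0; cleared 0 line(s) (total 0); column heights now [3 3 8 6 5 1], max=8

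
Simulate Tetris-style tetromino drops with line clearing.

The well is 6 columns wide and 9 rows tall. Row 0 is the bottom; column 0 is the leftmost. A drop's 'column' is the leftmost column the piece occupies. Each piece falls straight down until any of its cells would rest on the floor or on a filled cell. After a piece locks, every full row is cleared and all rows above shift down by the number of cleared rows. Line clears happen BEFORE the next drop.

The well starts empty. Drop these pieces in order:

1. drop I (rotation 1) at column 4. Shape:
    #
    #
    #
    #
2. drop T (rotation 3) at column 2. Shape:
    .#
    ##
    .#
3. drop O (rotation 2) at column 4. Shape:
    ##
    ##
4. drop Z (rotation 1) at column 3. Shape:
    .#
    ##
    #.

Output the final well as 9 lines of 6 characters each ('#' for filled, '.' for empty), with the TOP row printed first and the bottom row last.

Drop 1: I rot1 at col 4 lands with bottom-row=0; cleared 0 line(s) (total 0); column heights now [0 0 0 0 4 0], max=4
Drop 2: T rot3 at col 2 lands with bottom-row=0; cleared 0 line(s) (total 0); column heights now [0 0 2 3 4 0], max=4
Drop 3: O rot2 at col 4 lands with bottom-row=4; cleared 0 line(s) (total 0); column heights now [0 0 2 3 6 6], max=6
Drop 4: Z rot1 at col 3 lands with bottom-row=5; cleared 0 line(s) (total 0); column heights now [0 0 2 7 8 6], max=8

Answer: ......
....#.
...##.
...###
....##
....#.
...##.
..###.
...##.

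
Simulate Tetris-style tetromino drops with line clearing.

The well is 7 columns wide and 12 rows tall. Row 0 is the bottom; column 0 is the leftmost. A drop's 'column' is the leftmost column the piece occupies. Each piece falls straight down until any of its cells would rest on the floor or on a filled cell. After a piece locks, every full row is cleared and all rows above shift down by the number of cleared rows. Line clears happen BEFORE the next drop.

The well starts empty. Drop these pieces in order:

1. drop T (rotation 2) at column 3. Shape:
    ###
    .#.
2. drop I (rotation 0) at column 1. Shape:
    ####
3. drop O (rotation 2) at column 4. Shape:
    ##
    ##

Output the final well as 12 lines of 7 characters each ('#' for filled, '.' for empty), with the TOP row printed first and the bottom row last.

Drop 1: T rot2 at col 3 lands with bottom-row=0; cleared 0 line(s) (total 0); column heights now [0 0 0 2 2 2 0], max=2
Drop 2: I rot0 at col 1 lands with bottom-row=2; cleared 0 line(s) (total 0); column heights now [0 3 3 3 3 2 0], max=3
Drop 3: O rot2 at col 4 lands with bottom-row=3; cleared 0 line(s) (total 0); column heights now [0 3 3 3 5 5 0], max=5

Answer: .......
.......
.......
.......
.......
.......
.......
....##.
....##.
.####..
...###.
....#..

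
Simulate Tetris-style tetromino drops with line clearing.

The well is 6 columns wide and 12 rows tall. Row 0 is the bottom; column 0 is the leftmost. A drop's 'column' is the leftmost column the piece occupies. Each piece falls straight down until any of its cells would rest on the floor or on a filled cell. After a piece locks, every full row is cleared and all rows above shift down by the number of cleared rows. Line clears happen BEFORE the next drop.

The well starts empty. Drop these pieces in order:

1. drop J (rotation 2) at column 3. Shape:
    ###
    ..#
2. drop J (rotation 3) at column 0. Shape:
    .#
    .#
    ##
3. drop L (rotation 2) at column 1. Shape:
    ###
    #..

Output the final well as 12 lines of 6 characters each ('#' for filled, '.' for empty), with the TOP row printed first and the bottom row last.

Answer: ......
......
......
......
......
......
......
.###..
.#....
.#....
.#.###
##...#

Derivation:
Drop 1: J rot2 at col 3 lands with bottom-row=0; cleared 0 line(s) (total 0); column heights now [0 0 0 2 2 2], max=2
Drop 2: J rot3 at col 0 lands with bottom-row=0; cleared 0 line(s) (total 0); column heights now [1 3 0 2 2 2], max=3
Drop 3: L rot2 at col 1 lands with bottom-row=3; cleared 0 line(s) (total 0); column heights now [1 5 5 5 2 2], max=5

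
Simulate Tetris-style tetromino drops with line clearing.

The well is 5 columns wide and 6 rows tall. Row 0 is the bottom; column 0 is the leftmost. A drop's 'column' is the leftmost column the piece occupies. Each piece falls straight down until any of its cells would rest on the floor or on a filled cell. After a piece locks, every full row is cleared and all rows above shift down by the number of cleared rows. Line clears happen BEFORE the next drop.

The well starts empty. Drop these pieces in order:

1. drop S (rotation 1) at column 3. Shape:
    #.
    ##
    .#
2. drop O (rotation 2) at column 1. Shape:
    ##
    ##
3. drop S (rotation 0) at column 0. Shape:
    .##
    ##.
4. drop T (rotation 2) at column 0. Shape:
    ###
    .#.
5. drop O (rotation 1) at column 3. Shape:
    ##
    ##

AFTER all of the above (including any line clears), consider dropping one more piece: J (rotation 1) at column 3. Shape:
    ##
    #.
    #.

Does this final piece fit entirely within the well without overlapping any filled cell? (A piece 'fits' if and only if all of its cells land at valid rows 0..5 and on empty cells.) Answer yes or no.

Answer: no

Derivation:
Drop 1: S rot1 at col 3 lands with bottom-row=0; cleared 0 line(s) (total 0); column heights now [0 0 0 3 2], max=3
Drop 2: O rot2 at col 1 lands with bottom-row=0; cleared 0 line(s) (total 0); column heights now [0 2 2 3 2], max=3
Drop 3: S rot0 at col 0 lands with bottom-row=2; cleared 0 line(s) (total 0); column heights now [3 4 4 3 2], max=4
Drop 4: T rot2 at col 0 lands with bottom-row=4; cleared 0 line(s) (total 0); column heights now [6 6 6 3 2], max=6
Drop 5: O rot1 at col 3 lands with bottom-row=3; cleared 0 line(s) (total 0); column heights now [6 6 6 5 5], max=6
Test piece J rot1 at col 3 (width 2): heights before test = [6 6 6 5 5]; fits = False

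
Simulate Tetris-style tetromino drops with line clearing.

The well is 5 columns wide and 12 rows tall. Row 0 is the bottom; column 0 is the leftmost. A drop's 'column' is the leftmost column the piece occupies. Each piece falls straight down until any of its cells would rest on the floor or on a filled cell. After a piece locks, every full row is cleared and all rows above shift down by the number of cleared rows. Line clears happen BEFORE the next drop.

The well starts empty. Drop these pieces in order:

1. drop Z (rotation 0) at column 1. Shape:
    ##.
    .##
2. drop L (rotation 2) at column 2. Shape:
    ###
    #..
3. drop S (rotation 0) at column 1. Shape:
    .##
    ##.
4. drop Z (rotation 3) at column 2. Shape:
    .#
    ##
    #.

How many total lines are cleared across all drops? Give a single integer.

Answer: 0

Derivation:
Drop 1: Z rot0 at col 1 lands with bottom-row=0; cleared 0 line(s) (total 0); column heights now [0 2 2 1 0], max=2
Drop 2: L rot2 at col 2 lands with bottom-row=2; cleared 0 line(s) (total 0); column heights now [0 2 4 4 4], max=4
Drop 3: S rot0 at col 1 lands with bottom-row=4; cleared 0 line(s) (total 0); column heights now [0 5 6 6 4], max=6
Drop 4: Z rot3 at col 2 lands with bottom-row=6; cleared 0 line(s) (total 0); column heights now [0 5 8 9 4], max=9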